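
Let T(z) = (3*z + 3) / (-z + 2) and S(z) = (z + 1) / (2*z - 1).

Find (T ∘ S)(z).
3*z/(z - 1)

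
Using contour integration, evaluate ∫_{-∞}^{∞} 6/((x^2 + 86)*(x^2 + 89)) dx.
Let f(z) = 6/((z^2 + 86)*(z^2 + 89)). The denominator has no real zeros and deg Q - deg P = 4 ≥ 2, so the integral of f over the upper semicircle |z| = R tends to 0 as R → ∞. Closing the contour in the upper half-plane,
  ∫_{-∞}^{∞} f(x) dx = 2πi · Σ Res(f, z_k)  over the poles with Im z_k > 0.

Zeros of the denominator: z^2 + 89 = 0 gives z = ±sqrt(89)*I; z^2 + 86 = 0 gives z = ±sqrt(86)*I.
Upper half-plane: z = sqrt(86)*I, z = sqrt(89)*I (simple).

Each pole is a simple zero of Q(z) = z^4 + 175*z^2 + 7654, so Res(f, z₀) = P(z₀)/Q'(z₀) with P(z) = 6, Q'(z) = 4*z^3 + 350*z:
  Res(f, sqrt(86)*I) = (6)/(6*sqrt(86)*I) = -sqrt(86)*I/86
  Res(f, sqrt(89)*I) = (6)/(-6*sqrt(89)*I) = sqrt(89)*I/89

Sum of residues: I*(-sqrt(86)/86 + sqrt(89)/89)
∫_{-∞}^{∞} f(x) dx = 2πi · (I*(-sqrt(86)/86 + sqrt(89)/89)) = pi*(-86*sqrt(89) + 89*sqrt(86))/3827

Final answer: pi*(-86*sqrt(89) + 89*sqrt(86))/3827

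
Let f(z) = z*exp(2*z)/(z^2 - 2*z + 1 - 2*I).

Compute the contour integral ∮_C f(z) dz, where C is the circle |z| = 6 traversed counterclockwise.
By the residue theorem, ∮_C f(z) dz = 2πi · (sum of the residues of f at the poles inside |z| = 6).

The denominator factors as (z + I)*(z - 2 - I), so the singularities of f are simple poles at z = -I, z = 2 + I.
  |-I|² = 1 < 36 = 6², so this pole is inside the contour.
  |2 + I|² = 5 < 36 = 6², so this pole is inside the contour.

With P(z) = z*exp(2*z) and Q(z) = z^2 - 2*z + 1 - 2*I, each pole is simple, so Res(f, z₀) = P(z₀)/Q'(z₀) with Q'(z) = 2*z - 2.
  Res(f, -I) = P(-I)/Q'(-I) = (-I*exp(-2*I))/(-2 - 2*I) = (1/4 + I/4)*exp(-2*I)
  Res(f, 2 + I) = P(2 + I)/Q'(2 + I) = ((2 + I)*exp(4 + 2*I))/(2 + 2*I) = (3/4 - I/4)*exp(4 + 2*I)

Sum of residues inside C: (1/4 + I/4)*exp(-2*I) + (3/4 - I/4)*exp(4 + 2*I)
∮_C f(z) dz = 2πi · ((1/4 + I/4)*exp(-2*I) + (3/4 - I/4)*exp(4 + 2*I)) = pi*(1/2 + 3*I/2)*exp(4 + 2*I) + pi*(-1/2 + I/2)*exp(-2*I)

Final answer: pi*(1/2 + 3*I/2)*exp(4 + 2*I) + pi*(-1/2 + I/2)*exp(-2*I)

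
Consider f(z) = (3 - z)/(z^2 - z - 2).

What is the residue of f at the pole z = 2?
1/3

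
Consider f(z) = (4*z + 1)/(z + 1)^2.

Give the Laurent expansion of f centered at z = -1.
-3/(z + 1)^2 + 4/(z + 1)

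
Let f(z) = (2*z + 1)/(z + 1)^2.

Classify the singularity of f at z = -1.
Write f(z) = g(z)/(z + 1)^2 with g(z) = 2*z + 1.
g is entire and g(-1) = -1 ≠ 0, so no factor of (z + 1) cancels: the Laurent expansion of f about z = -1 starts at the power -2, i.e. lim_{z→z₀} (z - z₀)^2 f(z) = -1 is finite and nonzero.
So z = -1 is a pole of order 2.

Final answer: pole of order 2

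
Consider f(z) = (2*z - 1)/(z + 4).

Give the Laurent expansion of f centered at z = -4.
-9/(z + 4) + 2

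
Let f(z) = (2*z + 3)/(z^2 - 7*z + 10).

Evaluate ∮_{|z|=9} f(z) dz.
By the residue theorem, ∮_C f(z) dz = 2πi · (sum of the residues of f at the poles inside |z| = 9).

The denominator factors as (z - 2)*(z - 5), so the singularities of f are simple poles at z = 2, z = 5.
  |2|² = 4 < 81 = 9², so this pole is inside the contour.
  |5|² = 25 < 81 = 9², so this pole is inside the contour.

With P(z) = 2*z + 3 and Q(z) = z^2 - 7*z + 10, each pole is simple, so Res(f, z₀) = P(z₀)/Q'(z₀) with Q'(z) = 2*z - 7.
  Res(f, 2) = P(2)/Q'(2) = (7)/(-3) = -7/3
  Res(f, 5) = P(5)/Q'(5) = (13)/(3) = 13/3

Sum of residues inside C: 2
∮_C f(z) dz = 2πi · (2) = 4*I*pi

Final answer: 4*I*pi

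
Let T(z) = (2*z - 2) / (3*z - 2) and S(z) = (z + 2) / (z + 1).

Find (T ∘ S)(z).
(T ∘ S)(z) = T(S(z)) = ((2)*S(z) + (-2))/((3)*S(z) + (-2)). Multiply numerator and denominator by z + 1:
  numerator:   (2)*(z + 2) + (-2)*(z + 1) = 2
  denominator: (3)*(z + 2) + (-2)*(z + 1) = z + 4
(T ∘ S)(z) = 2/(z + 4)

Final answer: 2/(z + 4)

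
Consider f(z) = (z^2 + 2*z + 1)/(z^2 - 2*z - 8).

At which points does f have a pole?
{-2, 4}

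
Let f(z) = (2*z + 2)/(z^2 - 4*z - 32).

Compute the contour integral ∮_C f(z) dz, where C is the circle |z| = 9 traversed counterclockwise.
By the residue theorem, ∮_C f(z) dz = 2πi · (sum of the residues of f at the poles inside |z| = 9).

The denominator factors as (z - 8)*(z + 4), so the singularities of f are simple poles at z = 8, z = -4.
  |8|² = 64 < 81 = 9², so this pole is inside the contour.
  |-4|² = 16 < 81 = 9², so this pole is inside the contour.

With P(z) = 2*z + 2 and Q(z) = z^2 - 4*z - 32, each pole is simple, so Res(f, z₀) = P(z₀)/Q'(z₀) with Q'(z) = 2*z - 4.
  Res(f, 8) = P(8)/Q'(8) = (18)/(12) = 3/2
  Res(f, -4) = P(-4)/Q'(-4) = (-6)/(-12) = 1/2

Sum of residues inside C: 2
∮_C f(z) dz = 2πi · (2) = 4*I*pi

Final answer: 4*I*pi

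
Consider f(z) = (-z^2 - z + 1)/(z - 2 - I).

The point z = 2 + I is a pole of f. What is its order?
Factor the denominator:
  z - 2 - I = (z - 2 - I)

The numerator P(z) = -z^2 - z + 1 has P(2 + I) = -4 - 5*I ≠ 0, so no factor of (z - 2 - I) cancels.
Near z = 2 + I we can therefore write f(z) = g(z)/(z - 2 - I) with g analytic at 2 + I and g(2 + I) ≠ 0 (g is just the numerator).

Hence z = 2 + I is a pole of order 1.

Final answer: 1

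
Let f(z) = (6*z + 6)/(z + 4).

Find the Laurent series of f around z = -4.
-18/(z + 4) + 6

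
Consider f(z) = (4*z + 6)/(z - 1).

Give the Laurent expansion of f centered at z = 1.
Put w = z - (1), i.e. z = w + 1. The denominator is w, so it suffices to rewrite the numerator in powers of w.

P(z) = 4*z + 6
P(w + 1) = 10 + 4*w

Dividing each term by w:
  f = 10/w + 4

Substituting back w = z - 1:
  f(z) = 10/(z - 1) + 4

The series is finite because the numerator is a polynomial; the negative powers form the principal part, and the coefficient of 1/(z - 1) gives Res(f, 1) = 10.

Final answer: 10/(z - 1) + 4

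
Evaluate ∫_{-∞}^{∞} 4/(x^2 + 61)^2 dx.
Let f(z) = 4/(z^2 + 61)^2. The denominator has no real zeros and deg Q - deg P = 4 ≥ 2, so the integral of f over the upper semicircle |z| = R tends to 0 as R → ∞. Closing the contour in the upper half-plane,
  ∫_{-∞}^{∞} f(x) dx = 2πi · Σ Res(f, z_k)  over the poles with Im z_k > 0.

Zeros of the denominator: z^2 + 61 = 0 gives z = ±sqrt(61)*I.
Upper half-plane: z = sqrt(61)*I (a pole of order 2).

Write f(z) = g(z)/(z - sqrt(61)*I)^2 with g(z) = 4/(z + sqrt(61)*I)^2. For a double pole, Res(f, z₀) = g'(z₀):
  g'(z) = -8/(z + sqrt(61)*I)^3
  Res(f, sqrt(61)*I) = g'(sqrt(61)*I) = -sqrt(61)*I/3721

∫_{-∞}^{∞} f(x) dx = 2πi · (-sqrt(61)*I/3721) = 2*sqrt(61)*pi/3721

Final answer: 2*sqrt(61)*pi/3721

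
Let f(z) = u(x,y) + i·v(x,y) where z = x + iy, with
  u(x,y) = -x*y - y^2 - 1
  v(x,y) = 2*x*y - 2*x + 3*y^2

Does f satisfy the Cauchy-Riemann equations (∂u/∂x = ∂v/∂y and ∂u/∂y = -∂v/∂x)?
∂u/∂x = -y
∂v/∂y = 2*x + 6*y
∂u/∂y = -x - 2*y
∂v/∂x = 2*y - 2
∂u/∂x ≠ ∂v/∂y and ∂u/∂y ≠ -∂v/∂x; the Cauchy-Riemann equations are not satisfied, so f is not analytic.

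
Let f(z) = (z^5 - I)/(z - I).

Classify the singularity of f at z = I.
removable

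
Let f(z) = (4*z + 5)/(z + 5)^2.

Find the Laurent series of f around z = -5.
-15/(z + 5)^2 + 4/(z + 5)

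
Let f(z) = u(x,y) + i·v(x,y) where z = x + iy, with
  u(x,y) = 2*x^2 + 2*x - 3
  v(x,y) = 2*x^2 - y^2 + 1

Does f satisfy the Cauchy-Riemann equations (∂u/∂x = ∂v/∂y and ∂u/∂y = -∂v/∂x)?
∂u/∂x = 4*x + 2
∂v/∂y = -2*y
∂u/∂y = 0
∂v/∂x = 4*x
∂u/∂x ≠ ∂v/∂y and ∂u/∂y ≠ -∂v/∂x; the Cauchy-Riemann equations are not satisfied, so f is not analytic.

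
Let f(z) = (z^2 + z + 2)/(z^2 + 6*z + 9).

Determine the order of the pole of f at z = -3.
Factor the denominator:
  z^2 + 6*z + 9 = (z + 3)^2

The numerator P(z) = z^2 + z + 2 has P(-3) = 8 ≠ 0, so no factor of (z + 3) cancels.
Near z = -3 we can therefore write f(z) = g(z)/(z + 3)^2 with g analytic at -3 and g(-3) ≠ 0 (g is just the numerator).

Hence z = -3 is a pole of order 2.

Final answer: 2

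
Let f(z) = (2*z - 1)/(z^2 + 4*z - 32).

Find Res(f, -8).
Write f(z) = P(z)/Q(z) with P(z) = 2*z - 1 and Q(z) = z^2 + 4*z - 32.
The denominator factors as Q(z) = (z - 4)*(z + 8), so z = -8 is a simple zero of Q and P is analytic there; z = -8 is therefore a simple pole and
  Res(f, z₀) = P(z₀)/Q'(z₀).

Q'(z) = 2*z + 4, so Q'(-8) = -12.
P(-8) = -17.

Res(f, -8) = (-17)/(-12) = 17/12

Final answer: 17/12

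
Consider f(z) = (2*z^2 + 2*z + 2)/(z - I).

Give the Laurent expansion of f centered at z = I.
2*I/(z - I) + 2 + 4*I + 2*(z - I)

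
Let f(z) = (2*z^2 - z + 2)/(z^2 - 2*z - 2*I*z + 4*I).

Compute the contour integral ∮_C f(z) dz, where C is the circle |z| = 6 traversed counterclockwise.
By the residue theorem, ∮_C f(z) dz = 2πi · (sum of the residues of f at the poles inside |z| = 6).

The denominator factors as (z - 2)*(z - 2*I), so the singularities of f are simple poles at z = 2, z = 2*I.
  |2|² = 4 < 36 = 6², so this pole is inside the contour.
  |2*I|² = 4 < 36 = 6², so this pole is inside the contour.

With P(z) = 2*z^2 - z + 2 and Q(z) = z^2 - 2*z - 2*I*z + 4*I, each pole is simple, so Res(f, z₀) = P(z₀)/Q'(z₀) with Q'(z) = 2*z - 2 - 2*I.
  Res(f, 2) = P(2)/Q'(2) = (8)/(2 - 2*I) = 2 + 2*I
  Res(f, 2*I) = P(2*I)/Q'(2*I) = (-6 - 2*I)/(-2 + 2*I) = 1 + 2*I

Sum of residues inside C: 3 + 4*I
∮_C f(z) dz = 2πi · (3 + 4*I) = pi*(-8 + 6*I)

Final answer: pi*(-8 + 6*I)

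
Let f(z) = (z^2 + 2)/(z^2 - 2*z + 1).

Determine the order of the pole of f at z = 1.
Factor the denominator:
  z^2 - 2*z + 1 = (z - 1)^2

The numerator P(z) = z^2 + 2 has P(1) = 3 ≠ 0, so no factor of (z - 1) cancels.
Near z = 1 we can therefore write f(z) = g(z)/(z - 1)^2 with g analytic at 1 and g(1) ≠ 0 (g is just the numerator).

Hence z = 1 is a pole of order 2.

Final answer: 2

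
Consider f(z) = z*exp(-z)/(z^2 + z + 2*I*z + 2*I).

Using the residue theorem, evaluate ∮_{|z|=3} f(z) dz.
By the residue theorem, ∮_C f(z) dz = 2πi · (sum of the residues of f at the poles inside |z| = 3).

The denominator factors as (z + 2*I)*(z + 1), so the singularities of f are simple poles at z = -2*I, z = -1.
  |-2*I|² = 4 < 9 = 3², so this pole is inside the contour.
  |-1|² = 1 < 9 = 3², so this pole is inside the contour.

With P(z) = z*exp(-z) and Q(z) = z^2 + z + 2*I*z + 2*I, each pole is simple, so Res(f, z₀) = P(z₀)/Q'(z₀) with Q'(z) = 2*z + 1 + 2*I.
  Res(f, -2*I) = P(-2*I)/Q'(-2*I) = (-2*I*exp(2*I))/(1 - 2*I) = (4/5 - 2*I/5)*exp(2*I)
  Res(f, -1) = P(-1)/Q'(-1) = (-exp(1))/(-1 + 2*I) = exp(1)*(1/5 + 2*I/5)

Sum of residues inside C: (4/5 - 2*I/5)*exp(2*I) + exp(1)*(1/5 + 2*I/5)
∮_C f(z) dz = 2πi · ((4/5 - 2*I/5)*exp(2*I) + exp(1)*(1/5 + 2*I/5)) = pi*(4/5 + 8*I/5)*exp(2*I) + exp(1)*pi*(-4/5 + 2*I/5)

Final answer: pi*(4/5 + 8*I/5)*exp(2*I) + exp(1)*pi*(-4/5 + 2*I/5)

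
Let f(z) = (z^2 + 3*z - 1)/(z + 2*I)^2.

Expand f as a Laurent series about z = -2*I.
(-5 - 6*I)/(z + 2*I)^2 + (3 - 4*I)/(z + 2*I) + 1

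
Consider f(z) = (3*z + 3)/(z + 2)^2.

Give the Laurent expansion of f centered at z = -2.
Put w = z - (-2), i.e. z = w - 2. The denominator is w^2, so it suffices to rewrite the numerator in powers of w.

P(z) = 3*z + 3
P(w - 2) = -3 + 3*w

Dividing each term by w^2:
  f = -3/w^2 + 3/w

Substituting back w = z + 2:
  f(z) = -3/(z + 2)^2 + 3/(z + 2)

The series is finite because the numerator is a polynomial; the negative powers form the principal part, and the coefficient of 1/(z + 2) gives Res(f, -2) = 3.

Final answer: -3/(z + 2)^2 + 3/(z + 2)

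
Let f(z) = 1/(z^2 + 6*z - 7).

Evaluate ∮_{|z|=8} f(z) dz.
By the residue theorem, ∮_C f(z) dz = 2πi · (sum of the residues of f at the poles inside |z| = 8).

The denominator factors as (z + 7)*(z - 1), so the singularities of f are simple poles at z = -7, z = 1.
  |-7|² = 49 < 64 = 8², so this pole is inside the contour.
  |1|² = 1 < 64 = 8², so this pole is inside the contour.

With P(z) = 1 and Q(z) = z^2 + 6*z - 7, each pole is simple, so Res(f, z₀) = P(z₀)/Q'(z₀) with Q'(z) = 2*z + 6.
  Res(f, -7) = P(-7)/Q'(-7) = (1)/(-8) = -1/8
  Res(f, 1) = P(1)/Q'(1) = (1)/(8) = 1/8

Sum of residues inside C: 0
∮_C f(z) dz = 2πi · (0) = 0

Final answer: 0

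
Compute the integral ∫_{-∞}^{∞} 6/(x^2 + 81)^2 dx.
pi/243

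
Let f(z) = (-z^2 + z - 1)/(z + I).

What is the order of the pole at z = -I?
Factor the denominator:
  z + I = (z + I)

The numerator P(z) = -z^2 + z - 1 has P(-I) = -I ≠ 0, so no factor of (z + I) cancels.
Near z = -I we can therefore write f(z) = g(z)/(z + I) with g analytic at -I and g(-I) ≠ 0 (g is just the numerator).

Hence z = -I is a pole of order 1.

Final answer: 1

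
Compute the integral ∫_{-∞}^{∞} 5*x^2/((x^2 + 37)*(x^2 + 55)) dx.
Let f(z) = 5*z^2/((z^2 + 37)*(z^2 + 55)). The denominator has no real zeros and deg Q - deg P = 2 ≥ 2, so the integral of f over the upper semicircle |z| = R tends to 0 as R → ∞. Closing the contour in the upper half-plane,
  ∫_{-∞}^{∞} f(x) dx = 2πi · Σ Res(f, z_k)  over the poles with Im z_k > 0.

Zeros of the denominator: z^2 + 55 = 0 gives z = ±sqrt(55)*I; z^2 + 37 = 0 gives z = ±sqrt(37)*I.
Upper half-plane: z = sqrt(37)*I, z = sqrt(55)*I (simple).

Each pole is a simple zero of Q(z) = z^4 + 92*z^2 + 2035, so Res(f, z₀) = P(z₀)/Q'(z₀) with P(z) = 5*z^2, Q'(z) = 4*z^3 + 184*z:
  Res(f, sqrt(37)*I) = (-185)/(36*sqrt(37)*I) = 5*sqrt(37)*I/36
  Res(f, sqrt(55)*I) = (-275)/(-36*sqrt(55)*I) = -5*sqrt(55)*I/36

Sum of residues: 5*I*(-sqrt(55) + sqrt(37))/36
∫_{-∞}^{∞} f(x) dx = 2πi · (5*I*(-sqrt(55) + sqrt(37))/36) = 5*pi*(-sqrt(37) + sqrt(55))/18

Final answer: 5*pi*(-sqrt(37) + sqrt(55))/18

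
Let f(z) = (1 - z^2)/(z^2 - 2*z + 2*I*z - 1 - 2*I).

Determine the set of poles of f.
The singularities of f are the zeros of the denominator. Factoring,
  z^2 - 2*z + 2*I*z - 1 - 2*I = (z - 2 + I)*(z + I)
so the candidates are z = 2 - I, z = -I.

Check the numerator P(z) = 1 - z^2 at each one:
  P(2 - I) = -2 + 4*I ≠ 0, so z = 2 - I is a (simple) pole.
  P(-I) = 2 ≠ 0, so z = -I is a (simple) pole.

Poles of f: {-I, 2 - I}

Final answer: {-I, 2 - I}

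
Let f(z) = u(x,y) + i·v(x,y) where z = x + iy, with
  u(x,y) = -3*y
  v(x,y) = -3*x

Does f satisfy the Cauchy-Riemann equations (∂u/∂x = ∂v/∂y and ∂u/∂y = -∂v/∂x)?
∂u/∂x = 0
∂v/∂y = 0
∂u/∂y = -3
∂v/∂x = -3
∂u/∂y ≠ -∂v/∂x; the Cauchy-Riemann equations are not satisfied, so f is not analytic.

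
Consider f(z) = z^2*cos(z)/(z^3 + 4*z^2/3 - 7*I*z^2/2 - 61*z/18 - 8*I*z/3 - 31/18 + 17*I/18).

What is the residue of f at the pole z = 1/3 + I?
Write f(z) = P(z)/Q(z) with P(z) = z^2*cos(z) and Q(z) = z^3 + 4*z^2/3 - 7*I*z^2/2 - 61*z/18 - 8*I*z/3 - 31/18 + 17*I/18.
The denominator factors as Q(z) = (z + 2/3 - I/2)*(z - 1/3 - I)*(z + 1 - 2*I), so z = 1/3 + I is a simple zero of Q and P is analytic there; z = 1/3 + I is therefore a simple pole and
  Res(f, z₀) = P(z₀)/Q'(z₀).

Q'(z) = 3*z^2 + 8*z/3 - 7*I*z - 61/18 - 8*I/3, so Q'(1/3 + I) = 11/6 - I/3.
P(1/3 + I) = (-8/9 + 2*I/3)*cos(1/3 + I).

Res(f, 1/3 + I) = ((-8/9 + 2*I/3)*cos(1/3 + I))/(11/6 - I/3) = (-8/15 + 4*I/15)*cos(1/3 + I)

Final answer: (-8/15 + 4*I/15)*cos(1/3 + I)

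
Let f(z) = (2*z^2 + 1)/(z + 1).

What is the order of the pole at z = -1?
1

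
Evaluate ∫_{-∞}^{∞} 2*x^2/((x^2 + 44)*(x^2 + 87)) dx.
Let f(z) = 2*z^2/((z^2 + 44)*(z^2 + 87)). The denominator has no real zeros and deg Q - deg P = 2 ≥ 2, so the integral of f over the upper semicircle |z| = R tends to 0 as R → ∞. Closing the contour in the upper half-plane,
  ∫_{-∞}^{∞} f(x) dx = 2πi · Σ Res(f, z_k)  over the poles with Im z_k > 0.

Zeros of the denominator: z^2 + 87 = 0 gives z = ±sqrt(87)*I; z^2 + 44 = 0 gives z = ±2*sqrt(11)*I.
Upper half-plane: z = 2*sqrt(11)*I, z = sqrt(87)*I (simple).

Each pole is a simple zero of Q(z) = z^4 + 131*z^2 + 3828, so Res(f, z₀) = P(z₀)/Q'(z₀) with P(z) = 2*z^2, Q'(z) = 4*z^3 + 262*z:
  Res(f, 2*sqrt(11)*I) = (-88)/(172*sqrt(11)*I) = 2*sqrt(11)*I/43
  Res(f, sqrt(87)*I) = (-174)/(-86*sqrt(87)*I) = -sqrt(87)*I/43

Sum of residues: I*(-sqrt(87) + 2*sqrt(11))/43
∫_{-∞}^{∞} f(x) dx = 2πi · (I*(-sqrt(87) + 2*sqrt(11))/43) = 2*pi*(-2*sqrt(11) + sqrt(87))/43

Final answer: 2*pi*(-2*sqrt(11) + sqrt(87))/43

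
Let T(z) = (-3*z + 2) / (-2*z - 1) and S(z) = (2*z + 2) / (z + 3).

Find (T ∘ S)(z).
(T ∘ S)(z) = T(S(z)) = ((-3)*S(z) + (2))/((-2)*S(z) + (-1)). Multiply numerator and denominator by z + 3:
  numerator:   (-3)*(2*z + 2) + (2)*(z + 3) = -4*z
  denominator: (-2)*(2*z + 2) + (-1)*(z + 3) = -5*z - 7
(T ∘ S)(z) = -4*z/(-5*z - 7) = 4*z/(5*z + 7)

Final answer: 4*z/(5*z + 7)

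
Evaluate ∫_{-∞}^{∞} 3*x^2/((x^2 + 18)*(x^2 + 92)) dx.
3*pi*(-3*sqrt(2) + 2*sqrt(23))/74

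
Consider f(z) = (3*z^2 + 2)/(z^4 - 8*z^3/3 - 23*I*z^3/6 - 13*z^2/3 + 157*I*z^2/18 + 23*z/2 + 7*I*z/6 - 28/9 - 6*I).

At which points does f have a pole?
The singularities of f are the zeros of the denominator. Factoring,
  z^4 - 8*z^3/3 - 23*I*z^3/6 - 13*z^2/3 + 157*I*z^2/18 + 23*z/2 + 7*I*z/6 - 28/9 - 6*I = (z - 2 - I/3)*(z + 1 - I)*(z - 2/3 - 2*I)*(z - 1 - I/2)
so the candidates are z = 2 + I/3, z = -1 + I, z = 2/3 + 2*I, z = 1 + I/2.

Check the numerator P(z) = 3*z^2 + 2 at each one:
  P(2 + I/3) = 41/3 + 4*I ≠ 0, so z = 2 + I/3 is a (simple) pole.
  P(-1 + I) = 2 - 6*I ≠ 0, so z = -1 + I is a (simple) pole.
  P(2/3 + 2*I) = -26/3 + 8*I ≠ 0, so z = 2/3 + 2*I is a (simple) pole.
  P(1 + I/2) = 17/4 + 3*I ≠ 0, so z = 1 + I/2 is a (simple) pole.

Poles of f: {-1 + I, 2/3 + 2*I, 1 + I/2, 2 + I/3}

Final answer: {-1 + I, 2/3 + 2*I, 1 + I/2, 2 + I/3}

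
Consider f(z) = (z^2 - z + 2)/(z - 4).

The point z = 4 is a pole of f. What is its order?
Factor the denominator:
  z - 4 = (z - 4)

The numerator P(z) = z^2 - z + 2 has P(4) = 14 ≠ 0, so no factor of (z - 4) cancels.
Near z = 4 we can therefore write f(z) = g(z)/(z - 4) with g analytic at 4 and g(4) ≠ 0 (g is just the numerator).

Hence z = 4 is a pole of order 1.

Final answer: 1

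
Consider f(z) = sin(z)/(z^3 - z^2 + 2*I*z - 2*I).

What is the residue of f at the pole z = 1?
Write f(z) = P(z)/Q(z) with P(z) = sin(z) and Q(z) = z^3 - z^2 + 2*I*z - 2*I.
The denominator factors as Q(z) = (z - 1)*(z - 1 + I)*(z + 1 - I), so z = 1 is a simple zero of Q and P is analytic there; z = 1 is therefore a simple pole and
  Res(f, z₀) = P(z₀)/Q'(z₀).

Q'(z) = 3*z^2 - 2*z + 2*I, so Q'(1) = 1 + 2*I.
P(1) = sin(1).

Res(f, 1) = (sin(1))/(1 + 2*I) = (1/5 - 2*I/5)*sin(1)

Final answer: (1/5 - 2*I/5)*sin(1)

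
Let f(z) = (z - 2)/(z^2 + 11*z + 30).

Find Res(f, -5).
Write f(z) = P(z)/Q(z) with P(z) = z - 2 and Q(z) = z^2 + 11*z + 30.
The denominator factors as Q(z) = (z + 5)*(z + 6), so z = -5 is a simple zero of Q and P is analytic there; z = -5 is therefore a simple pole and
  Res(f, z₀) = P(z₀)/Q'(z₀).

Q'(z) = 2*z + 11, so Q'(-5) = 1.
P(-5) = -7.

Res(f, -5) = (-7)/(1) = -7

Final answer: -7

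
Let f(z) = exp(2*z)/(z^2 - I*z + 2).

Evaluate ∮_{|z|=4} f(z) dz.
By the residue theorem, ∮_C f(z) dz = 2πi · (sum of the residues of f at the poles inside |z| = 4).

The denominator factors as (z - 2*I)*(z + I), so the singularities of f are simple poles at z = 2*I, z = -I.
  |2*I|² = 4 < 16 = 4², so this pole is inside the contour.
  |-I|² = 1 < 16 = 4², so this pole is inside the contour.

With P(z) = exp(2*z) and Q(z) = z^2 - I*z + 2, each pole is simple, so Res(f, z₀) = P(z₀)/Q'(z₀) with Q'(z) = 2*z - I.
  Res(f, 2*I) = P(2*I)/Q'(2*I) = (exp(4*I))/(3*I) = -I*exp(4*I)/3
  Res(f, -I) = P(-I)/Q'(-I) = (exp(-2*I))/(-3*I) = I*exp(-2*I)/3

Sum of residues inside C: I*exp(-2*I)/3 - I*exp(4*I)/3
∮_C f(z) dz = 2πi · (I*exp(-2*I)/3 - I*exp(4*I)/3) = 2*pi*exp(4*I)/3 - 2*pi*exp(-2*I)/3

Final answer: 2*pi*exp(4*I)/3 - 2*pi*exp(-2*I)/3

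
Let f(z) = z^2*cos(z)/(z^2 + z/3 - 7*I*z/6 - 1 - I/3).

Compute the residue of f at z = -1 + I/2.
Write f(z) = P(z)/Q(z) with P(z) = z^2*cos(z) and Q(z) = z^2 + z/3 - 7*I*z/6 - 1 - I/3.
The denominator factors as Q(z) = (z + 1 - I/2)*(z - 2/3 - 2*I/3), so z = -1 + I/2 is a simple zero of Q and P is analytic there; z = -1 + I/2 is therefore a simple pole and
  Res(f, z₀) = P(z₀)/Q'(z₀).

Q'(z) = 2*z + 1/3 - 7*I/6, so Q'(-1 + I/2) = -5/3 - I/6.
P(-1 + I/2) = (3/4 - I)*cos(1 - I/2).

Res(f, -1 + I/2) = ((3/4 - I)*cos(1 - I/2))/(-5/3 - I/6) = (-39/101 + 129*I/202)*cos(1 - I/2)

Final answer: (-39/101 + 129*I/202)*cos(1 - I/2)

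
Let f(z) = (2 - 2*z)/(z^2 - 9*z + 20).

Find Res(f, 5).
-8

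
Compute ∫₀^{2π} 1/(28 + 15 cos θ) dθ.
2*sqrt(559)*pi/559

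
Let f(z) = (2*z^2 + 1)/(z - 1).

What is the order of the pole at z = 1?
Factor the denominator:
  z - 1 = (z - 1)

The numerator P(z) = 2*z^2 + 1 has P(1) = 3 ≠ 0, so no factor of (z - 1) cancels.
Near z = 1 we can therefore write f(z) = g(z)/(z - 1) with g analytic at 1 and g(1) ≠ 0 (g is just the numerator).

Hence z = 1 is a pole of order 1.

Final answer: 1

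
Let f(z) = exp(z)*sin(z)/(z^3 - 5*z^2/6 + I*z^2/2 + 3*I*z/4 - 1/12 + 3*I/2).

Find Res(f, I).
(-132/2425 - 576*I/2425)*exp(I)*sinh(1)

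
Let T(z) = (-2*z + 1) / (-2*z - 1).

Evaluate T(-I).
Substitute z = -I:
  numerator:   -2*(-I) + 1 = 1 + 2*I
  denominator: -2*(-I) - 1 = -1 + 2*I
T(-I) = (1 + 2*I)/(-1 + 2*I); multiplying numerator and denominator by the conjugate -1 - 2*I gives (3 - 4*I)/5 = 3/5 - 4*I/5

Final answer: 3/5 - 4*I/5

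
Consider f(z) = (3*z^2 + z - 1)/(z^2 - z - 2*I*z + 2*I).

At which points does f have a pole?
{2*I, 1}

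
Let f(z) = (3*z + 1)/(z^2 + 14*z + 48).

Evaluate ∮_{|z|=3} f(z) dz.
By the residue theorem, ∮_C f(z) dz = 2πi · (sum of the residues of f at the poles inside |z| = 3).

The denominator factors as (z + 8)*(z + 6), so the singularities of f are simple poles at z = -8, z = -6.
  |-8|² = 64 > 9 = 3², so this pole is outside the contour.
  |-6|² = 36 > 9 = 3², so this pole is outside the contour.

No pole lies inside the contour, so f is analytic on and inside C and the integral is 0 (Cauchy's theorem).

Final answer: 0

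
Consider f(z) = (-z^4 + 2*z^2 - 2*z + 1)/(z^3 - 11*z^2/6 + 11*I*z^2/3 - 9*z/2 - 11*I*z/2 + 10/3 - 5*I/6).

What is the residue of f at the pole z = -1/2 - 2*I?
Write f(z) = P(z)/Q(z) with P(z) = -z^4 + 2*z^2 - 2*z + 1 and Q(z) = z^3 - 11*z^2/6 + 11*I*z^2/3 - 9*z/2 - 11*I*z/2 + 10/3 - 5*I/6.
The denominator factors as Q(z) = (z - 1/3 + 2*I/3)*(z + 1/2 + 2*I)*(z - 2 + I), so z = -1/2 - 2*I is a simple zero of Q and P is analytic there; z = -1/2 - 2*I is therefore a simple pole and
  Res(f, z₀) = P(z₀)/Q'(z₀).

Q'(z) = 3*z^2 - 11*z/3 + 22*I*z/3 - 9/2 - 11*I/2, so Q'(-1/2 - 2*I) = 3/4 + 25*I/6.
P(-1/2 - 2*I) = -249/16 + 23*I.

Res(f, -1/2 - 2*I) = (-249/16 + 23*I)/(3/4 + 25*I/6) = 48477/10324 + 23643*I/5162

Final answer: 48477/10324 + 23643*I/5162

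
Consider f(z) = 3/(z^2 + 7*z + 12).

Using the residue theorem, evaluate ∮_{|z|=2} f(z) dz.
By the residue theorem, ∮_C f(z) dz = 2πi · (sum of the residues of f at the poles inside |z| = 2).

The denominator factors as (z + 4)*(z + 3), so the singularities of f are simple poles at z = -4, z = -3.
  |-4|² = 16 > 4 = 2², so this pole is outside the contour.
  |-3|² = 9 > 4 = 2², so this pole is outside the contour.

No pole lies inside the contour, so f is analytic on and inside C and the integral is 0 (Cauchy's theorem).

Final answer: 0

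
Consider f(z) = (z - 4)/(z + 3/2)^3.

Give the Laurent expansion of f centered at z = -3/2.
-11/(2*(z + 3/2)^3) + 1/(z + 3/2)^2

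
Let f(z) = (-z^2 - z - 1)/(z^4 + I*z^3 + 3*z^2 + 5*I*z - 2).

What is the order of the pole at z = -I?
Factor the denominator:
  z^4 + I*z^3 + 3*z^2 + 5*I*z - 2 = (z + I)^3*(z - 2*I)

The numerator P(z) = -z^2 - z - 1 has P(-I) = I ≠ 0, so no factor of (z + I) cancels.
Near z = -I we can therefore write f(z) = g(z)/(z + I)^3 with g analytic at -I and g(-I) ≠ 0 (g is the numerator divided by the remaining denominator factors).

Hence z = -I is a pole of order 3.

Final answer: 3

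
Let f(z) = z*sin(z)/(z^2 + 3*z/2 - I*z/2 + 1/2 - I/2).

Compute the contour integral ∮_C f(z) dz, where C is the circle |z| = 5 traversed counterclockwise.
By the residue theorem, ∮_C f(z) dz = 2πi · (sum of the residues of f at the poles inside |z| = 5).

The denominator factors as (z + 1/2 - I/2)*(z + 1), so the singularities of f are simple poles at z = -1/2 + I/2, z = -1.
  |-1/2 + I/2|² = 1/2 < 25 = 5², so this pole is inside the contour.
  |-1|² = 1 < 25 = 5², so this pole is inside the contour.

With P(z) = z*sin(z) and Q(z) = z^2 + 3*z/2 - I*z/2 + 1/2 - I/2, each pole is simple, so Res(f, z₀) = P(z₀)/Q'(z₀) with Q'(z) = 2*z + 3/2 - I/2.
  Res(f, -1/2 + I/2) = P(-1/2 + I/2)/Q'(-1/2 + I/2) = ((1/2 - I/2)*sin(1/2 - I/2))/(1/2 + I/2) = -I*sin(1/2 - I/2)
  Res(f, -1) = P(-1)/Q'(-1) = (sin(1))/(-1/2 - I/2) = (-1 + I)*sin(1)

Sum of residues inside C: -I*sin(1/2 - I/2) + (-1 + I)*sin(1)
∮_C f(z) dz = 2πi · (-I*sin(1/2 - I/2) + (-1 + I)*sin(1)) = pi*(-2 - 2*I)*sin(1) + 2*pi*sin(1/2 - I/2)

Final answer: pi*(-2 - 2*I)*sin(1) + 2*pi*sin(1/2 - I/2)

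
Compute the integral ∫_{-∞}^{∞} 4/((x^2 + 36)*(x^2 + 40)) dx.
pi*(10 - 3*sqrt(10))/60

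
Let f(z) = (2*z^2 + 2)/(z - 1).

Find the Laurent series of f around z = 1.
4/(z - 1) + 4 + 2*(z - 1)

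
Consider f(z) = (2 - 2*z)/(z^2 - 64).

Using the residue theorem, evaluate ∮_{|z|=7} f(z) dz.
0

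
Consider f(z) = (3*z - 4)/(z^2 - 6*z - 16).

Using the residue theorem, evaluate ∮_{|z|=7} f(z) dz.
By the residue theorem, ∮_C f(z) dz = 2πi · (sum of the residues of f at the poles inside |z| = 7).

The denominator factors as (z + 2)*(z - 8), so the singularities of f are simple poles at z = -2, z = 8.
  |-2|² = 4 < 49 = 7², so this pole is inside the contour.
  |8|² = 64 > 49 = 7², so this pole is outside the contour.

With P(z) = 3*z - 4 and Q(z) = z^2 - 6*z - 16, each pole is simple, so Res(f, z₀) = P(z₀)/Q'(z₀) with Q'(z) = 2*z - 6.
  Res(f, -2) = P(-2)/Q'(-2) = (-10)/(-10) = 1

∮_C f(z) dz = 2πi · (1) = 2*I*pi

Final answer: 2*I*pi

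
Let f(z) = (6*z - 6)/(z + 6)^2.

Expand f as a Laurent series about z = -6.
-42/(z + 6)^2 + 6/(z + 6)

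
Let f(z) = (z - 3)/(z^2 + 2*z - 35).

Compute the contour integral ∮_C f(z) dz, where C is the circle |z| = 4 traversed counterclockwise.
0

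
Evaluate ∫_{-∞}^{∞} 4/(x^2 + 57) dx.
Let f(z) = 4/(z^2 + 57). The denominator has no real zeros and deg Q - deg P = 2 ≥ 2, so the integral of f over the upper semicircle |z| = R tends to 0 as R → ∞. Closing the contour in the upper half-plane,
  ∫_{-∞}^{∞} f(x) dx = 2πi · Σ Res(f, z_k)  over the poles with Im z_k > 0.

Zeros of the denominator: z^2 + 57 = 0 gives z = ±sqrt(57)*I.
Upper half-plane: z = sqrt(57)*I (simple).

Each pole is a simple zero of Q(z) = z^2 + 57, so Res(f, z₀) = P(z₀)/Q'(z₀) with P(z) = 4, Q'(z) = 2*z:
  Res(f, sqrt(57)*I) = (4)/(2*sqrt(57)*I) = -2*sqrt(57)*I/57

∫_{-∞}^{∞} f(x) dx = 2πi · (-2*sqrt(57)*I/57) = 4*sqrt(57)*pi/57

Final answer: 4*sqrt(57)*pi/57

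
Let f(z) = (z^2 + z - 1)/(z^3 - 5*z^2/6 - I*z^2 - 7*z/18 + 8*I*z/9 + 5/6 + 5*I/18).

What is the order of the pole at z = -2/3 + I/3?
1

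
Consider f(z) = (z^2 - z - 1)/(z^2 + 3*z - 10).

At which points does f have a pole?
The singularities of f are the zeros of the denominator. Factoring,
  z^2 + 3*z - 10 = (z + 5)*(z - 2)
so the candidates are z = -5, z = 2.

Check the numerator P(z) = z^2 - z - 1 at each one:
  P(-5) = 29 ≠ 0, so z = -5 is a (simple) pole.
  P(2) = 1 ≠ 0, so z = 2 is a (simple) pole.

Poles of f: {-5, 2}

Final answer: {-5, 2}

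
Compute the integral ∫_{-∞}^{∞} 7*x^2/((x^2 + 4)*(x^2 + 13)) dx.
Let f(z) = 7*z^2/((z^2 + 4)*(z^2 + 13)). The denominator has no real zeros and deg Q - deg P = 2 ≥ 2, so the integral of f over the upper semicircle |z| = R tends to 0 as R → ∞. Closing the contour in the upper half-plane,
  ∫_{-∞}^{∞} f(x) dx = 2πi · Σ Res(f, z_k)  over the poles with Im z_k > 0.

Zeros of the denominator: z^2 + 13 = 0 gives z = ±sqrt(13)*I; z^2 + 4 = 0 gives z = ±2*I.
Upper half-plane: z = 2*I, z = sqrt(13)*I (simple).

Each pole is a simple zero of Q(z) = z^4 + 17*z^2 + 52, so Res(f, z₀) = P(z₀)/Q'(z₀) with P(z) = 7*z^2, Q'(z) = 4*z^3 + 34*z:
  Res(f, 2*I) = (-28)/(36*I) = 7*I/9
  Res(f, sqrt(13)*I) = (-91)/(-18*sqrt(13)*I) = -7*sqrt(13)*I/18

Sum of residues: 7*I*(2 - sqrt(13))/18
∫_{-∞}^{∞} f(x) dx = 2πi · (7*I*(2 - sqrt(13))/18) = 7*pi*(-2 + sqrt(13))/9

Final answer: 7*pi*(-2 + sqrt(13))/9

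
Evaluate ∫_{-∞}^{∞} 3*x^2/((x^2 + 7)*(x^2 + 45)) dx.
Let f(z) = 3*z^2/((z^2 + 7)*(z^2 + 45)). The denominator has no real zeros and deg Q - deg P = 2 ≥ 2, so the integral of f over the upper semicircle |z| = R tends to 0 as R → ∞. Closing the contour in the upper half-plane,
  ∫_{-∞}^{∞} f(x) dx = 2πi · Σ Res(f, z_k)  over the poles with Im z_k > 0.

Zeros of the denominator: z^2 + 45 = 0 gives z = ±3*sqrt(5)*I; z^2 + 7 = 0 gives z = ±sqrt(7)*I.
Upper half-plane: z = 3*sqrt(5)*I, z = sqrt(7)*I (simple).

Each pole is a simple zero of Q(z) = z^4 + 52*z^2 + 315, so Res(f, z₀) = P(z₀)/Q'(z₀) with P(z) = 3*z^2, Q'(z) = 4*z^3 + 104*z:
  Res(f, 3*sqrt(5)*I) = (-135)/(-228*sqrt(5)*I) = -9*sqrt(5)*I/76
  Res(f, sqrt(7)*I) = (-21)/(76*sqrt(7)*I) = 3*sqrt(7)*I/76

Sum of residues: 3*I*(-3*sqrt(5) + sqrt(7))/76
∫_{-∞}^{∞} f(x) dx = 2πi · (3*I*(-3*sqrt(5) + sqrt(7))/76) = 3*pi*(-sqrt(7) + 3*sqrt(5))/38

Final answer: 3*pi*(-sqrt(7) + 3*sqrt(5))/38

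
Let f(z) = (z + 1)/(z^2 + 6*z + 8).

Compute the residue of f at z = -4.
3/2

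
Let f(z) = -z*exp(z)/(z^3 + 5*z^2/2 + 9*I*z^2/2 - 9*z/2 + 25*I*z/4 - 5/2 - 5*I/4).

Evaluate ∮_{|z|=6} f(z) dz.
By the residue theorem, ∮_C f(z) dz = 2πi · (sum of the residues of f at the poles inside |z| = 6).

The denominator factors as (z + 3/2 + 2*I)*(z + 1 + 2*I)*(z + I/2), so the singularities of f are simple poles at z = -3/2 - 2*I, z = -1 - 2*I, z = -I/2.
  |-3/2 - 2*I|² = 25/4 < 36 = 6², so this pole is inside the contour.
  |-1 - 2*I|² = 5 < 36 = 6², so this pole is inside the contour.
  |-I/2|² = 1/4 < 36 = 6², so this pole is inside the contour.

With P(z) = -z*exp(z) and Q(z) = z^3 + 5*z^2/2 + 9*I*z^2/2 - 9*z/2 + 25*I*z/4 - 5/2 - 5*I/4, each pole is simple, so Res(f, z₀) = P(z₀)/Q'(z₀) with Q'(z) = 3*z^2 + 5*z + 9*I*z - 9/2 + 25*I/4.
  Res(f, -3/2 - 2*I) = P(-3/2 - 2*I)/Q'(-3/2 - 2*I) = ((3/2 + 2*I)*exp(-3/2 - 2*I))/(3/4 + 3*I/4) = (7/3 + I/3)*exp(-3/2 - 2*I)
  Res(f, -1 - 2*I) = P(-1 - 2*I)/Q'(-1 - 2*I) = ((1 + 2*I)*exp(-1 - 2*I))/(-1/2 - 3*I/4) = (-32/13 - 4*I/13)*exp(-1 - 2*I)
  Res(f, -I/2) = P(-I/2)/Q'(-I/2) = (I*exp(-I/2)/2)/(-3/4 + 15*I/4) = (5/39 - I/39)*exp(-I/2)

Sum of residues inside C: (7/3 + I/3)*exp(-3/2 - 2*I) + (5/39 - I/39)*exp(-I/2) + (-32/13 - 4*I/13)*exp(-1 - 2*I)
∮_C f(z) dz = 2πi · ((7/3 + I/3)*exp(-3/2 - 2*I) + (5/39 - I/39)*exp(-I/2) + (-32/13 - 4*I/13)*exp(-1 - 2*I)) = pi*(-2/3 + 14*I/3)*exp(-3/2 - 2*I) + pi*(2/39 + 10*I/39)*exp(-I/2) + pi*(8/13 - 64*I/13)*exp(-1 - 2*I)

Final answer: pi*(-2/3 + 14*I/3)*exp(-3/2 - 2*I) + pi*(2/39 + 10*I/39)*exp(-I/2) + pi*(8/13 - 64*I/13)*exp(-1 - 2*I)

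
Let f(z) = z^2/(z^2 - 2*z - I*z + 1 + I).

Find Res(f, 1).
Write f(z) = P(z)/Q(z) with P(z) = z^2 and Q(z) = z^2 - 2*z - I*z + 1 + I.
The denominator factors as Q(z) = (z - 1)*(z - 1 - I), so z = 1 is a simple zero of Q and P is analytic there; z = 1 is therefore a simple pole and
  Res(f, z₀) = P(z₀)/Q'(z₀).

Q'(z) = 2*z - 2 - I, so Q'(1) = -I.
P(1) = 1.

Res(f, 1) = (1)/(-I) = I

Final answer: I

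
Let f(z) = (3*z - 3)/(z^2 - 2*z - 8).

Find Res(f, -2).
Write f(z) = P(z)/Q(z) with P(z) = 3*z - 3 and Q(z) = z^2 - 2*z - 8.
The denominator factors as Q(z) = (z + 2)*(z - 4), so z = -2 is a simple zero of Q and P is analytic there; z = -2 is therefore a simple pole and
  Res(f, z₀) = P(z₀)/Q'(z₀).

Q'(z) = 2*z - 2, so Q'(-2) = -6.
P(-2) = -9.

Res(f, -2) = (-9)/(-6) = 3/2

Final answer: 3/2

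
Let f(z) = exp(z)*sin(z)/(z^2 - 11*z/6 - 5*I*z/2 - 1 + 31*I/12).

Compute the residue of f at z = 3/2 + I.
Write f(z) = P(z)/Q(z) with P(z) = exp(z)*sin(z) and Q(z) = z^2 - 11*z/6 - 5*I*z/2 - 1 + 31*I/12.
The denominator factors as Q(z) = (z - 3/2 - I)*(z - 1/3 - 3*I/2), so z = 3/2 + I is a simple zero of Q and P is analytic there; z = 3/2 + I is therefore a simple pole and
  Res(f, z₀) = P(z₀)/Q'(z₀).

Q'(z) = 2*z - 11/6 - 5*I/2, so Q'(3/2 + I) = 7/6 - I/2.
P(3/2 + I) = exp(3/2 + I)*sin(3/2 + I).

Res(f, 3/2 + I) = (exp(3/2 + I)*sin(3/2 + I))/(7/6 - I/2) = (21/29 + 9*I/29)*exp(3/2 + I)*sin(3/2 + I)

Final answer: (21/29 + 9*I/29)*exp(3/2 + I)*sin(3/2 + I)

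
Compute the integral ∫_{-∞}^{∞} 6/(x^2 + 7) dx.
Let f(z) = 6/(z^2 + 7). The denominator has no real zeros and deg Q - deg P = 2 ≥ 2, so the integral of f over the upper semicircle |z| = R tends to 0 as R → ∞. Closing the contour in the upper half-plane,
  ∫_{-∞}^{∞} f(x) dx = 2πi · Σ Res(f, z_k)  over the poles with Im z_k > 0.

Zeros of the denominator: z^2 + 7 = 0 gives z = ±sqrt(7)*I.
Upper half-plane: z = sqrt(7)*I (simple).

Each pole is a simple zero of Q(z) = z^2 + 7, so Res(f, z₀) = P(z₀)/Q'(z₀) with P(z) = 6, Q'(z) = 2*z:
  Res(f, sqrt(7)*I) = (6)/(2*sqrt(7)*I) = -3*sqrt(7)*I/7

∫_{-∞}^{∞} f(x) dx = 2πi · (-3*sqrt(7)*I/7) = 6*sqrt(7)*pi/7

Final answer: 6*sqrt(7)*pi/7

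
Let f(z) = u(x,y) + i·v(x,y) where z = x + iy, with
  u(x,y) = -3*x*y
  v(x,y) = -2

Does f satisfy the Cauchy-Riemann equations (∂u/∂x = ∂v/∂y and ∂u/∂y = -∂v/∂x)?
∂u/∂x = -3*y
∂v/∂y = 0
∂u/∂y = -3*x
∂v/∂x = 0
∂u/∂x ≠ ∂v/∂y and ∂u/∂y ≠ -∂v/∂x; the Cauchy-Riemann equations are not satisfied, so f is not analytic.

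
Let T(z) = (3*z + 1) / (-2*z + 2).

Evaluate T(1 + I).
-3/2 + 2*I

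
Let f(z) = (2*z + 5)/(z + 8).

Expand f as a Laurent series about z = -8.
-11/(z + 8) + 2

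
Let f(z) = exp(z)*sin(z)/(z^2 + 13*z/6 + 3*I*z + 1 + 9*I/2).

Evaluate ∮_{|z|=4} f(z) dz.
pi*(216/349 - 60*I/349)*exp(-2/3 - 3*I)*sin(2/3 + 3*I) + pi*(-216/349 + 60*I/349)*exp(-3/2)*sin(3/2)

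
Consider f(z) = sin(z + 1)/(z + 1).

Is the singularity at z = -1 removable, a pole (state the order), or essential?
Let u = z + 1. The argument of sin is z + 1 = u, so
  f = sin(u)/u = ((u) - (u)^3/6 + ...)/u = 1 - (1/6)*u^2 + ...
The Laurent expansion about u = 0 has no negative powers; equivalently lim_{z→-1} f(z) = 1 exists and is finite.
So the singularity is removable.

Final answer: removable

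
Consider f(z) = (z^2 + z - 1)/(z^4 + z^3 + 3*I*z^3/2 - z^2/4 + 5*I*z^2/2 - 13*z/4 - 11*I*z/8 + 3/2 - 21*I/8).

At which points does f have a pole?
The singularities of f are the zeros of the denominator. Factoring,
  z^4 + z^3 + 3*I*z^3/2 - z^2/4 + 5*I*z^2/2 - 13*z/4 - 11*I*z/8 + 3/2 - 21*I/8 = (z + 3*I/2)*(z + 3/2 - I)*(z - 1)*(z + 1/2 + I)
so the candidates are z = -3*I/2, z = -3/2 + I, z = 1, z = -1/2 - I.

Check the numerator P(z) = z^2 + z - 1 at each one:
  P(-3*I/2) = -13/4 - 3*I/2 ≠ 0, so z = -3*I/2 is a (simple) pole.
  P(-3/2 + I) = -5/4 - 2*I ≠ 0, so z = -3/2 + I is a (simple) pole.
  P(1) = 1 ≠ 0, so z = 1 is a (simple) pole.
  P(-1/2 - I) = -9/4 ≠ 0, so z = -1/2 - I is a (simple) pole.

Poles of f: {-3/2 + I, -1/2 - I, -3*I/2, 1}

Final answer: {-3/2 + I, -1/2 - I, -3*I/2, 1}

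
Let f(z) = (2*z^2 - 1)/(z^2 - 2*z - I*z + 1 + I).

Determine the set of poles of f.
The singularities of f are the zeros of the denominator. Factoring,
  z^2 - 2*z - I*z + 1 + I = (z - 1)*(z - 1 - I)
so the candidates are z = 1, z = 1 + I.

Check the numerator P(z) = 2*z^2 - 1 at each one:
  P(1) = 1 ≠ 0, so z = 1 is a (simple) pole.
  P(1 + I) = -1 + 4*I ≠ 0, so z = 1 + I is a (simple) pole.

Poles of f: {1, 1 + I}

Final answer: {1, 1 + I}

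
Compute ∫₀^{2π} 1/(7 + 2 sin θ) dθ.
Call the integral J. The integrand is 2π-periodic and we integrate over a full period, so shifting θ does not change the value (θ → θ + π/2 turns sin θ into cos θ). Hence
  J = ∫₀^{2π} dθ/(7 + 2 cos θ).
Put z = e^{iθ}: then cos θ = (z + 1/z)/2, dθ = dz/(iz), and z runs once counterclockwise around |z| = 1:
  J = ∮_{|z|=1} 1/(7 + 2*(z + 1/z)/2) · dz/(iz) = (2/i) ∮_{|z|=1} dz/(2*z^2 + 14*z + 2).
The roots of 2*z^2 + 14*z + 2 are z = (-7 ± sqrt(7^2 - 2^2))/2, with sqrt(45) = 3*sqrt(5); their product is 1, so only z₊ = -7/2 + 3*sqrt(5)/2 lies inside the unit circle (z₋ = -7/2 - 3*sqrt(5)/2 lies outside).
z₊ is a simple zero of q(z) = 2*z^2 + 14*z + 2, so Res(1/q, z₊) = 1/q'(z₊) with q'(z) = 4*z + 14; and q'(z₊) = 2*(z₊ - z₋) = 6*sqrt(5).
Therefore J = (2/i) · 2πi · 1/(6*sqrt(5)) = 2*pi/(3*sqrt(5)) = 2*sqrt(5)*pi/15

Final answer: 2*sqrt(5)*pi/15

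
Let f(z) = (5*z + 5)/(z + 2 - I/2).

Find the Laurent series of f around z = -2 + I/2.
(-5 + 5*I/2)/(z + 2 - I/2) + 5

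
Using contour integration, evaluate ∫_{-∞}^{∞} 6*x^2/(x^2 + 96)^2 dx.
sqrt(6)*pi/8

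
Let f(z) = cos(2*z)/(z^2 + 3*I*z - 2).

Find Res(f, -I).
-I*cosh(2)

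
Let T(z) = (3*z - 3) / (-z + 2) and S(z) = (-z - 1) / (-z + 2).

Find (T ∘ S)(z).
(T ∘ S)(z) = T(S(z)) = ((3)*S(z) + (-3))/((-1)*S(z) + (2)). Multiply numerator and denominator by -z + 2:
  numerator:   (3)*(-z - 1) + (-3)*(-z + 2) = -9
  denominator: (-1)*(-z - 1) + (2)*(-z + 2) = -z + 5
(T ∘ S)(z) = -9/(-z + 5) = 9/(z - 5)

Final answer: 9/(z - 5)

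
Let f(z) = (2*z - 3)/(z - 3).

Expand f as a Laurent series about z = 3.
Put w = z - (3), i.e. z = w + 3. The denominator is w, so it suffices to rewrite the numerator in powers of w.

P(z) = 2*z - 3
P(w + 3) = 3 + 2*w

Dividing each term by w:
  f = 3/w + 2

Substituting back w = z - 3:
  f(z) = 3/(z - 3) + 2

The series is finite because the numerator is a polynomial; the negative powers form the principal part, and the coefficient of 1/(z - 3) gives Res(f, 3) = 3.

Final answer: 3/(z - 3) + 2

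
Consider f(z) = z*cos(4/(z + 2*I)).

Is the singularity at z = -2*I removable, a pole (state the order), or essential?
Let u = z + 2*I. Then
  cos(4/u) = Σ_{k≥0} (-1)^k (4)^(2k)/((2k)!·u^(2k)) = 1 - 8/u^2 + 32/(3*u^4) + ...
which has infinitely many negative powers of u, so cos(4/(z + 2*I)) has an essential singularity at z = -2*I.
The extra factor z is a nonzero polynomial; if the product had at most a pole at z = -2*I, dividing by that polynomial would leave cos(4/(z + 2*I)) with at most a pole too — contradiction. (Equivalently, the product's Laurent series still has infinitely many negative powers.)
So the singularity is essential.

Final answer: essential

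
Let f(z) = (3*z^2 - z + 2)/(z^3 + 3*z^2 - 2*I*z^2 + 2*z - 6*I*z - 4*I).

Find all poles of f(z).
{-2, -1, 2*I}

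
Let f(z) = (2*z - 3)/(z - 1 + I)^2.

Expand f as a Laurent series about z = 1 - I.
Put w = z - (1 - I), i.e. z = w + 1 - I. The denominator is w^2, so it suffices to rewrite the numerator in powers of w.

P(z) = 2*z - 3
P(w + 1 - I) = -1 - 2*I + 2*w

Dividing each term by w^2:
  f = (-1 - 2*I)/w^2 + 2/w

Substituting back w = z - 1 + I:
  f(z) = (-1 - 2*I)/(z - 1 + I)^2 + 2/(z - 1 + I)

The series is finite because the numerator is a polynomial; the negative powers form the principal part, and the coefficient of 1/(z - 1 + I) gives Res(f, 1 - I) = 2.

Final answer: (-1 - 2*I)/(z - 1 + I)^2 + 2/(z - 1 + I)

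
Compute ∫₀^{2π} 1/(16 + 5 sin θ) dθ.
Call the integral J. The integrand is 2π-periodic and we integrate over a full period, so shifting θ does not change the value (θ → θ + π/2 turns sin θ into cos θ). Hence
  J = ∫₀^{2π} dθ/(16 + 5 cos θ).
Put z = e^{iθ}: then cos θ = (z + 1/z)/2, dθ = dz/(iz), and z runs once counterclockwise around |z| = 1:
  J = ∮_{|z|=1} 1/(16 + 5*(z + 1/z)/2) · dz/(iz) = (2/i) ∮_{|z|=1} dz/(5*z^2 + 32*z + 5).
The roots of 5*z^2 + 32*z + 5 are z = (-16 ± sqrt(16^2 - 5^2))/5, with sqrt(231) = sqrt(231); their product is 1, so only z₊ = -16/5 + sqrt(231)/5 lies inside the unit circle (z₋ = -16/5 - sqrt(231)/5 lies outside).
z₊ is a simple zero of q(z) = 5*z^2 + 32*z + 5, so Res(1/q, z₊) = 1/q'(z₊) with q'(z) = 10*z + 32; and q'(z₊) = 5*(z₊ - z₋) = 2*sqrt(231).
Therefore J = (2/i) · 2πi · 1/(2*sqrt(231)) = 2*pi/(sqrt(231)) = 2*sqrt(231)*pi/231

Final answer: 2*sqrt(231)*pi/231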